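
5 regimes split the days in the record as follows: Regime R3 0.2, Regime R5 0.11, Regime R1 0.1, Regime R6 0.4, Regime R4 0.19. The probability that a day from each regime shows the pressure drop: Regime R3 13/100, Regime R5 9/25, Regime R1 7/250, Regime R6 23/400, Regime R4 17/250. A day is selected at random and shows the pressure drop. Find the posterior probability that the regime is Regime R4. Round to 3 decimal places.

Prior × likelihood for each hypothesis:
  Regime R3: 0.2 × 0.13 = 0.026
  Regime R5: 0.11 × 0.36 = 0.0396
  Regime R1: 0.1 × 0.028 = 0.0028
  Regime R6: 0.4 × 0.0575 = 0.023
  Regime R4: 0.19 × 0.068 = 0.01292
Normalizing constant = 0.10432.
P(Regime R4 | evidence) = 0.01292 / 0.10432 ≈ 0.124.

0.124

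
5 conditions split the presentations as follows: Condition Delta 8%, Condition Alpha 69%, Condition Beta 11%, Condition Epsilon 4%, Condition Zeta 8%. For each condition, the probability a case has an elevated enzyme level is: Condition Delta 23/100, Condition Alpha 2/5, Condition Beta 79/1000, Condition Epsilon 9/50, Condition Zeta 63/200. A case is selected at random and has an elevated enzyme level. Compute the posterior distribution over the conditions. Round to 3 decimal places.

Condition Delta 0.055, Condition Alpha 0.823, Condition Beta 0.026, Condition Epsilon 0.021, Condition Zeta 0.075

By Bayes' rule, posterior ∝ prior × likelihood:
  Condition Delta: 0.08 × 0.23 = 0.0184
  Condition Alpha: 0.69 × 0.4 = 0.276
  Condition Beta: 0.11 × 0.079 = 0.00869
  Condition Epsilon: 0.04 × 0.18 = 0.0072
  Condition Zeta: 0.08 × 0.315 = 0.0252
Normalizing constant = 0.33549.
P(Condition Delta | elevated) = 0.0184/0.33549 ≈ 0.055
P(Condition Alpha | elevated) = 0.276/0.33549 ≈ 0.823
P(Condition Beta | elevated) = 0.00869/0.33549 ≈ 0.026
P(Condition Epsilon | elevated) = 0.0072/0.33549 ≈ 0.021
P(Condition Zeta | elevated) = 0.0252/0.33549 ≈ 0.075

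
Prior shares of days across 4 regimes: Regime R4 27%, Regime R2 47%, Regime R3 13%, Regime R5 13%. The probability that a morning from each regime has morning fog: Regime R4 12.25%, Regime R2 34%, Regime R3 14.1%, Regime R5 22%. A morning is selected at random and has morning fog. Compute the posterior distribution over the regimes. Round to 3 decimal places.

Regime R4 0.138, Regime R2 0.666, Regime R3 0.076, Regime R5 0.119

By Bayes' rule, posterior ∝ prior × likelihood:
  Regime R4: 0.27 × 0.1225 = 0.033075
  Regime R2: 0.47 × 0.34 = 0.1598
  Regime R3: 0.13 × 0.141 = 0.01833
  Regime R5: 0.13 × 0.22 = 0.0286
Total = 0.239805.
P(Regime R4 | fog) = 0.033075/0.239805 ≈ 0.138
P(Regime R2 | fog) = 0.1598/0.239805 ≈ 0.666
P(Regime R3 | fog) = 0.01833/0.239805 ≈ 0.076
P(Regime R5 | fog) = 0.0286/0.239805 ≈ 0.119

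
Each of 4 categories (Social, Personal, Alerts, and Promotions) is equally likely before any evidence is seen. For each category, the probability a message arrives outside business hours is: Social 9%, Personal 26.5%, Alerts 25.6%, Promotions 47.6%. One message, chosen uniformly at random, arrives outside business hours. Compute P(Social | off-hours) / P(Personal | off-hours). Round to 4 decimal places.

Since the prior is uniform, the posterior is proportional to the likelihood:
  Social: 0.09
  Personal: 0.265
  Alerts: 0.256
  Promotions: 0.476
Total = 1.087.
The ratio is 0.09 / 0.265 (the normalizer cancels) = 0.3396.

0.3396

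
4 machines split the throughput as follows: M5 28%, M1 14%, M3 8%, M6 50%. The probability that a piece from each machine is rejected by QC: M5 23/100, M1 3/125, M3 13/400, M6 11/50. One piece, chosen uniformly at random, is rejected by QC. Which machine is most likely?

Compute prior × likelihood for every hypothesis:
  M5: 0.28 × 0.23 = 0.0644
  M1: 0.14 × 0.024 = 0.00336
  M3: 0.08 × 0.0325 = 0.0026
  M6: 0.5 × 0.22 = 0.11
Normalizing constant = 0.18036.
Largest term belongs to M6, so M6 is most probable.

M6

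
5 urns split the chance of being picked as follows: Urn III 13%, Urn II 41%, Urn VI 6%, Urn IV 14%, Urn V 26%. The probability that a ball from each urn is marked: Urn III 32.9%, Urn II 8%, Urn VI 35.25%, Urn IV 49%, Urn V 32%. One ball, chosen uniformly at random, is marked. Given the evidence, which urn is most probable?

Urn V

Prior × likelihood for each hypothesis:
  Urn III: 0.13 × 0.329 = 0.04277
  Urn II: 0.41 × 0.08 = 0.0328
  Urn VI: 0.06 × 0.3525 = 0.02115
  Urn IV: 0.14 × 0.49 = 0.0686
  Urn V: 0.26 × 0.32 = 0.0832
Total = 0.24852.
Largest term belongs to Urn V, so Urn V is most probable.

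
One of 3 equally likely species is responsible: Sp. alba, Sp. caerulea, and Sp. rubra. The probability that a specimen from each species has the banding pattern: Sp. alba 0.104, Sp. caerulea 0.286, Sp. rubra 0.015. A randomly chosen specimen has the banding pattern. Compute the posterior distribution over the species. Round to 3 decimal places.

Since the prior is uniform, the posterior is proportional to the likelihood:
  Sp. alba: 0.104
  Sp. caerulea: 0.286
  Sp. rubra: 0.015
Normalizing constant = 0.405.
P(Sp. alba | banded) = 0.104/0.405 ≈ 0.257
P(Sp. caerulea | banded) = 0.286/0.405 ≈ 0.706
P(Sp. rubra | banded) = 0.015/0.405 ≈ 0.037
(Check: 0.257+0.706+0.037 = 1.000.)

Sp. alba 0.257, Sp. caerulea 0.706, Sp. rubra 0.037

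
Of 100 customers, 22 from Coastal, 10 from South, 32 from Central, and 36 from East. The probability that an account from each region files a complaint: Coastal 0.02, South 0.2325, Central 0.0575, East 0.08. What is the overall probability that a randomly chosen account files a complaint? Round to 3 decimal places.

0.075

By Bayes' rule, posterior ∝ prior × likelihood:
  Coastal: 0.22 × 0.02 = 0.0044
  South: 0.1 × 0.2325 = 0.02325
  Central: 0.32 × 0.0575 = 0.0184
  East: 0.36 × 0.08 = 0.0288
P(complaint) = 0.0044 + 0.02325 + 0.0184 + 0.0288 = 0.07485 → 0.075.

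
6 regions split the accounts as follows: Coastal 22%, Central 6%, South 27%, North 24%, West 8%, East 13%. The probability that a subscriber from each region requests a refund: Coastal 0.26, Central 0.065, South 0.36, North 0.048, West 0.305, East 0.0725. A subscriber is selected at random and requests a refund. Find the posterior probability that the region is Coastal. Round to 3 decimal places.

Unnormalized posteriors (prior × likelihood):
  Coastal: 0.22 × 0.26 = 0.0572
  Central: 0.06 × 0.065 = 0.0039
  South: 0.27 × 0.36 = 0.0972
  North: 0.24 × 0.048 = 0.01152
  West: 0.08 × 0.305 = 0.0244
  East: 0.13 × 0.0725 = 0.009425
Sum = 0.203645.
P(Coastal | evidence) = 0.0572 / 0.203645 ≈ 0.281.

0.281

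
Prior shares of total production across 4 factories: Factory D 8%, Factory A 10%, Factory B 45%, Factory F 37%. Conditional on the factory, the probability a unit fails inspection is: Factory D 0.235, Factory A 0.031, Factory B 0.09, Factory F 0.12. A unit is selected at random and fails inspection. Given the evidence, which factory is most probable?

Factory F

Compute prior × likelihood for every hypothesis:
  Factory D: 0.08 × 0.235 = 0.0188
  Factory A: 0.1 × 0.031 = 0.0031
  Factory B: 0.45 × 0.09 = 0.0405
  Factory F: 0.37 × 0.12 = 0.0444
Normalizing constant = 0.1068.
Largest term belongs to Factory F, so Factory F is most probable.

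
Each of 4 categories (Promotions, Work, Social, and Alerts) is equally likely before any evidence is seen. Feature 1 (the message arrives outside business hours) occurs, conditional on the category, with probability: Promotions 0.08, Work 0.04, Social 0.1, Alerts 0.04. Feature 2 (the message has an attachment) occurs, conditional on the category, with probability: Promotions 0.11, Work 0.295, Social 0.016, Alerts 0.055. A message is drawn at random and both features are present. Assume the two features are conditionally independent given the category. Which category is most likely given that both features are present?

Work

Since the prior is uniform, the posterior is proportional to the likelihood:
  Promotions: 0.08 × 0.11 = 0.0088
  Work: 0.04 × 0.295 = 0.0118
  Social: 0.1 × 0.016 = 0.0016
  Alerts: 0.04 × 0.055 = 0.0022
Total = 0.0244.
Largest term belongs to Work, so Work is most probable.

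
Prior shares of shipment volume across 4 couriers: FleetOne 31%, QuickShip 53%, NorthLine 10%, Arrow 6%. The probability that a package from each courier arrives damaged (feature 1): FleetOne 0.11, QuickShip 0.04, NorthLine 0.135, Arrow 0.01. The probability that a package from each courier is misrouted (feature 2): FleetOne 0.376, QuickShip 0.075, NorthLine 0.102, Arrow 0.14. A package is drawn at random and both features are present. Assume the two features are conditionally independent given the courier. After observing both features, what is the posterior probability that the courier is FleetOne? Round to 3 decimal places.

Unnormalized posteriors (prior × likelihood):
  FleetOne: 0.31 × 0.11 × 0.376 = 0.0128216
  QuickShip: 0.53 × 0.04 × 0.075 = 0.00159
  NorthLine: 0.1 × 0.135 × 0.102 = 0.001377
  Arrow: 0.06 × 0.01 × 0.14 = 0.000084
Total = 0.0158726.
P(FleetOne | evidence) = 0.0128216 / 0.0158726 ≈ 0.808.

0.808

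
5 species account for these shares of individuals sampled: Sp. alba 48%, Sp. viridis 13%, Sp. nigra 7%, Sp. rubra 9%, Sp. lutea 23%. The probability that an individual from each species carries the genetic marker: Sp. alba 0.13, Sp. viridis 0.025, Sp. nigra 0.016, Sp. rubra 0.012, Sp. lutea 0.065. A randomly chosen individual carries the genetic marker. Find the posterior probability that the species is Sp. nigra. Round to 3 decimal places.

Compute prior × likelihood for every hypothesis:
  Sp. alba: 0.48 × 0.13 = 0.0624
  Sp. viridis: 0.13 × 0.025 = 0.00325
  Sp. nigra: 0.07 × 0.016 = 0.00112
  Sp. rubra: 0.09 × 0.012 = 0.00108
  Sp. lutea: 0.23 × 0.065 = 0.01495
Total = 0.0828.
P(Sp. nigra | evidence) = 0.00112 / 0.0828 ≈ 0.014.

0.014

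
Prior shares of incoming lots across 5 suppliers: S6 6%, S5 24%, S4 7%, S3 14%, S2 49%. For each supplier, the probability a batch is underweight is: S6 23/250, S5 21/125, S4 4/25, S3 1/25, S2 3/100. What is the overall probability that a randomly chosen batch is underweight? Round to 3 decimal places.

0.077

Unnormalized posteriors (prior × likelihood):
  S6: 0.06 × 0.092 = 0.00552
  S5: 0.24 × 0.168 = 0.04032
  S4: 0.07 × 0.16 = 0.0112
  S3: 0.14 × 0.04 = 0.0056
  S2: 0.49 × 0.03 = 0.0147
P(underweight) = 0.00552 + 0.04032 + 0.0112 + 0.0056 + 0.0147 = 0.07734 → 0.077.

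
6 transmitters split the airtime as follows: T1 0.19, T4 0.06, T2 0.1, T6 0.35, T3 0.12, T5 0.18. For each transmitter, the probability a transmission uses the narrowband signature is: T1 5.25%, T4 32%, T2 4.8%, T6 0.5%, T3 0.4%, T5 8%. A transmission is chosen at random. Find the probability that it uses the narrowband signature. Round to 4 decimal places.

Unnormalized posteriors (prior × likelihood):
  T1: 0.19 × 0.0525 = 0.009975
  T4: 0.06 × 0.32 = 0.0192
  T2: 0.1 × 0.048 = 0.0048
  T6: 0.35 × 0.005 = 0.00175
  T3: 0.12 × 0.004 = 0.00048
  T5: 0.18 × 0.08 = 0.0144
P(narrowband) = 0.009975 + 0.0192 + 0.0048 + 0.00175 + 0.00048 + 0.0144 = 0.050605 → 0.0506.

0.0506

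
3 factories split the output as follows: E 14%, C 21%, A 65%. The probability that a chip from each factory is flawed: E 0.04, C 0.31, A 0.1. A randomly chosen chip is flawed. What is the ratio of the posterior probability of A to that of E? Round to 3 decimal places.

11.607

Prior × likelihood for each hypothesis:
  E: 0.14 × 0.04 = 0.0056
  C: 0.21 × 0.31 = 0.0651
  A: 0.65 × 0.1 = 0.065
Total = 0.1357.
The ratio is 0.065 / 0.0056 (the normalizer cancels) = 11.607.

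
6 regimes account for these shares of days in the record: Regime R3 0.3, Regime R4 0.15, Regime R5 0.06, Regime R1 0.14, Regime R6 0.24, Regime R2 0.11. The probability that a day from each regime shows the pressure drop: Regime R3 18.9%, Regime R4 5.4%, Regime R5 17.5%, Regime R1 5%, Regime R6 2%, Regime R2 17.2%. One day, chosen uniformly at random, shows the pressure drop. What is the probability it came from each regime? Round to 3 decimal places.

Regime R3 0.535, Regime R4 0.076, Regime R5 0.099, Regime R1 0.066, Regime R6 0.045, Regime R2 0.178

By Bayes' rule, posterior ∝ prior × likelihood:
  Regime R3: 0.3 × 0.189 = 0.0567
  Regime R4: 0.15 × 0.054 = 0.0081
  Regime R5: 0.06 × 0.175 = 0.0105
  Regime R1: 0.14 × 0.05 = 0.007
  Regime R6: 0.24 × 0.02 = 0.0048
  Regime R2: 0.11 × 0.172 = 0.01892
Sum = 0.10602.
P(Regime R3 | drop) = 0.0567/0.10602 ≈ 0.535
P(Regime R4 | drop) = 0.0081/0.10602 ≈ 0.076
P(Regime R5 | drop) = 0.0105/0.10602 ≈ 0.099
P(Regime R1 | drop) = 0.007/0.10602 ≈ 0.066
P(Regime R6 | drop) = 0.0048/0.10602 ≈ 0.045
P(Regime R2 | drop) = 0.01892/0.10602 ≈ 0.178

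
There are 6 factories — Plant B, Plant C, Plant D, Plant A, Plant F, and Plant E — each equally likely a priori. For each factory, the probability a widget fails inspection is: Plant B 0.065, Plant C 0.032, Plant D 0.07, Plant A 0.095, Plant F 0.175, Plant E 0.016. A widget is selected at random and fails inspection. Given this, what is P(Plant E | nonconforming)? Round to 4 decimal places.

0.0353

Since the prior is uniform, the posterior is proportional to the likelihood:
  Plant B: 0.065
  Plant C: 0.032
  Plant D: 0.07
  Plant A: 0.095
  Plant F: 0.175
  Plant E: 0.016
Normalizing constant = 0.453.
P(Plant E | evidence) = 0.016 / 0.453 ≈ 0.0353.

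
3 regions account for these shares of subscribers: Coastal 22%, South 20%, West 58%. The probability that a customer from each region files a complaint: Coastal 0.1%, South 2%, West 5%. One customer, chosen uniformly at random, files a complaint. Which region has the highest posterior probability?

West

Prior × likelihood for each hypothesis:
  Coastal: 0.22 × 0.001 = 0.00022
  South: 0.2 × 0.02 = 0.004
  West: 0.58 × 0.05 = 0.029
Normalizing constant = 0.03322.
Largest term belongs to West, so West is most probable.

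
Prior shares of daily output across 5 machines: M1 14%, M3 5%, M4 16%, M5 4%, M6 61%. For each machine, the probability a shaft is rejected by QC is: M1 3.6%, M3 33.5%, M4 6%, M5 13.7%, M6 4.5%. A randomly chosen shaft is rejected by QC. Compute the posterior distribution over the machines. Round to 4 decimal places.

M1 0.0784, M3 0.2604, M4 0.1493, M5 0.0852, M6 0.4268

By Bayes' rule, posterior ∝ prior × likelihood:
  M1: 0.14 × 0.036 = 0.00504
  M3: 0.05 × 0.335 = 0.01675
  M4: 0.16 × 0.06 = 0.0096
  M5: 0.04 × 0.137 = 0.00548
  M6: 0.61 × 0.045 = 0.02745
Total = 0.06432.
P(M1 | rejected) = 0.00504/0.06432 ≈ 0.0784
P(M3 | rejected) = 0.01675/0.06432 ≈ 0.2604
P(M4 | rejected) = 0.0096/0.06432 ≈ 0.1493
P(M5 | rejected) = 0.00548/0.06432 ≈ 0.0852
P(M6 | rejected) = 0.02745/0.06432 ≈ 0.4268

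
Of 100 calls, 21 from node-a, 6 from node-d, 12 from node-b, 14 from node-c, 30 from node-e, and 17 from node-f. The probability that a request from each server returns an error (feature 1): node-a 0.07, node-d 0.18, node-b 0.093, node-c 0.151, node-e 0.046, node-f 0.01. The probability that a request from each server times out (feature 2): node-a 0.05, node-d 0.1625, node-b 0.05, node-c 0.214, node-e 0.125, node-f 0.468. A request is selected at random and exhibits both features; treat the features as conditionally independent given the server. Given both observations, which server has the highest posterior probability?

Compute prior × likelihood for every hypothesis:
  node-a: 0.21 × 0.07 × 0.05 = 0.000735
  node-d: 0.06 × 0.18 × 0.1625 = 0.001755
  node-b: 0.12 × 0.093 × 0.05 = 0.000558
  node-c: 0.14 × 0.151 × 0.214 = 0.00452396
  node-e: 0.3 × 0.046 × 0.125 = 0.001725
  node-f: 0.17 × 0.01 × 0.468 = 0.0007956
Normalizing constant = 0.01009256.
Largest term belongs to node-c, so node-c is most probable.

node-c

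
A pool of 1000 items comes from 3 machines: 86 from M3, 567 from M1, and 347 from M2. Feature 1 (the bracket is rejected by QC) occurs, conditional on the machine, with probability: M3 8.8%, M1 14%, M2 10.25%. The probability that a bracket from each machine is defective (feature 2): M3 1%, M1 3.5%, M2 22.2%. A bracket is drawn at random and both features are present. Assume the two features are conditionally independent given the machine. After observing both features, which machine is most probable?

By Bayes' rule, posterior ∝ prior × likelihood:
  M3: 0.086 × 0.088 × 0.01 = 0.00007568
  M1: 0.567 × 0.14 × 0.035 = 0.0027783
  M2: 0.347 × 0.1025 × 0.222 = 0.007895985
Sum = 0.010749965.
Largest term belongs to M2, so M2 is most probable.

M2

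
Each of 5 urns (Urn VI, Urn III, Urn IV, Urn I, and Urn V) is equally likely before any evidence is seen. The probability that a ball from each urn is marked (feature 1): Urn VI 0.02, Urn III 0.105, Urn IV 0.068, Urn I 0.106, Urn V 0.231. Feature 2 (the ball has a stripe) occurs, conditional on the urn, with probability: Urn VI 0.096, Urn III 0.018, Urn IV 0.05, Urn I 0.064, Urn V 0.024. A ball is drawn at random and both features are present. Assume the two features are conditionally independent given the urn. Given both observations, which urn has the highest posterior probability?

Urn I

Since the prior is uniform, the posterior is proportional to the likelihood:
  Urn VI: 0.02 × 0.096 = 0.00192
  Urn III: 0.105 × 0.018 = 0.00189
  Urn IV: 0.068 × 0.05 = 0.0034
  Urn I: 0.106 × 0.064 = 0.006784
  Urn V: 0.231 × 0.024 = 0.005544
Normalizing constant = 0.019538.
Largest term belongs to Urn I, so Urn I is most probable.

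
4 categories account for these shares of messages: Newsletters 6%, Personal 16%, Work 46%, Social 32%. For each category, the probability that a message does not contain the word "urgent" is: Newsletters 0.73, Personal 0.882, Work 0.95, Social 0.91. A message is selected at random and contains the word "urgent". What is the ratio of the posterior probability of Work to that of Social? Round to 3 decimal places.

0.799

Taking complements, P(urgent-flag | each) = Newsletters 0.27, Personal 0.118, Work 0.05, Social 0.09.
Compute prior × likelihood for every hypothesis:
  Newsletters: 0.06 × 0.27 = 0.0162
  Personal: 0.16 × 0.118 = 0.01888
  Work: 0.46 × 0.05 = 0.023
  Social: 0.32 × 0.09 = 0.0288
Sum = 0.08688.
The ratio is 0.023 / 0.0288 (the normalizer cancels) = 0.799.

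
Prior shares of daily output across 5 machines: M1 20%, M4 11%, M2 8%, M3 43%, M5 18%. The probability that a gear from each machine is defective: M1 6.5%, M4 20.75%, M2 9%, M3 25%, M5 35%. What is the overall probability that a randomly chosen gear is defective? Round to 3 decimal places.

0.214

Unnormalized posteriors (prior × likelihood):
  M1: 0.2 × 0.065 = 0.013
  M4: 0.11 × 0.2075 = 0.022825
  M2: 0.08 × 0.09 = 0.0072
  M3: 0.43 × 0.25 = 0.1075
  M5: 0.18 × 0.35 = 0.063
P(defective) = 0.013 + 0.022825 + 0.0072 + 0.1075 + 0.063 = 0.213525 → 0.214.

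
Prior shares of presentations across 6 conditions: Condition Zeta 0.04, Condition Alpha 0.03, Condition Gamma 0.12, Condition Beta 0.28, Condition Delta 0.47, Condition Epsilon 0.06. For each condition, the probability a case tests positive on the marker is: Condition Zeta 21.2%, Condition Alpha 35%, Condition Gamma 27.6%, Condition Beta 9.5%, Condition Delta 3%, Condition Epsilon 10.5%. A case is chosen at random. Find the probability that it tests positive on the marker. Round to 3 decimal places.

By Bayes' rule, posterior ∝ prior × likelihood:
  Condition Zeta: 0.04 × 0.212 = 0.00848
  Condition Alpha: 0.03 × 0.35 = 0.0105
  Condition Gamma: 0.12 × 0.276 = 0.03312
  Condition Beta: 0.28 × 0.095 = 0.0266
  Condition Delta: 0.47 × 0.03 = 0.0141
  Condition Epsilon: 0.06 × 0.105 = 0.0063
P(marker-positive) = 0.00848 + 0.0105 + 0.03312 + 0.0266 + 0.0141 + 0.0063 = 0.0991 → 0.099.

0.099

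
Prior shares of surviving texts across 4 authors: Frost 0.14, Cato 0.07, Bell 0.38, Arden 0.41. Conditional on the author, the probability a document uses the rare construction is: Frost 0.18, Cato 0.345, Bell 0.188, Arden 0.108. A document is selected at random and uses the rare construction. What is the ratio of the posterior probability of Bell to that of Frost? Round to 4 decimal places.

Unnormalized posteriors (prior × likelihood):
  Frost: 0.14 × 0.18 = 0.0252
  Cato: 0.07 × 0.345 = 0.02415
  Bell: 0.38 × 0.188 = 0.07144
  Arden: 0.41 × 0.108 = 0.04428
Total = 0.16507.
The ratio is 0.07144 / 0.0252 (the normalizer cancels) = 2.8349.

2.8349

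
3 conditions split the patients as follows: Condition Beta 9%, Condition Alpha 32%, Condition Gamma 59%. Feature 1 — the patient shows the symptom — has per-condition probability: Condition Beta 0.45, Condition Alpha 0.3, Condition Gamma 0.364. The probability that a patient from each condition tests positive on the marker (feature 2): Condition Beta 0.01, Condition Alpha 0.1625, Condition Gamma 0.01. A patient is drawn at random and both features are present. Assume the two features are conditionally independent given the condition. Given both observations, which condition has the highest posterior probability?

Condition Alpha

Compute prior × likelihood for every hypothesis:
  Condition Beta: 0.09 × 0.45 × 0.01 = 0.000405
  Condition Alpha: 0.32 × 0.3 × 0.1625 = 0.0156
  Condition Gamma: 0.59 × 0.364 × 0.01 = 0.0021476
Total = 0.0181526.
Largest term belongs to Condition Alpha, so Condition Alpha is most probable.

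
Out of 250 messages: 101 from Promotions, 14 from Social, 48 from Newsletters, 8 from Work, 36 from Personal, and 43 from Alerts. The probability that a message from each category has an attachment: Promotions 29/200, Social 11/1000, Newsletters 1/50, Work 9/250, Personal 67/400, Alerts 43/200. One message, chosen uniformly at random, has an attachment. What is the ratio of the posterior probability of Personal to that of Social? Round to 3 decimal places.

39.156

Prior × likelihood for each hypothesis:
  Promotions: 0.404 × 0.145 = 0.05858
  Social: 0.056 × 0.011 = 0.000616
  Newsletters: 0.192 × 0.02 = 0.00384
  Work: 0.032 × 0.036 = 0.001152
  Personal: 0.144 × 0.1675 = 0.02412
  Alerts: 0.172 × 0.215 = 0.03698
Total = 0.125288.
The ratio is 0.02412 / 0.000616 (the normalizer cancels) = 39.156.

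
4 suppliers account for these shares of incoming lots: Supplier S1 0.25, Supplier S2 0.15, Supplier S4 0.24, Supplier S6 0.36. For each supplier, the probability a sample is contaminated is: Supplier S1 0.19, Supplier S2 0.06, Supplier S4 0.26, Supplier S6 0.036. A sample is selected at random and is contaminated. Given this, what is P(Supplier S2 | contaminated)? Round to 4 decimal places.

Unnormalized posteriors (prior × likelihood):
  Supplier S1: 0.25 × 0.19 = 0.0475
  Supplier S2: 0.15 × 0.06 = 0.009
  Supplier S4: 0.24 × 0.26 = 0.0624
  Supplier S6: 0.36 × 0.036 = 0.01296
Total = 0.13186.
P(Supplier S2 | evidence) = 0.009 / 0.13186 ≈ 0.0683.

0.0683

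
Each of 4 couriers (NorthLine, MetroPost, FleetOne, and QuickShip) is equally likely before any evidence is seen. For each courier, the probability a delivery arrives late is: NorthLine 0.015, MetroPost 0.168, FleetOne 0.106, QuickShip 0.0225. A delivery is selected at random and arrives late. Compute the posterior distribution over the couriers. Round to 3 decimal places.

Since the prior is uniform, the posterior is proportional to the likelihood:
  NorthLine: 0.015
  MetroPost: 0.168
  FleetOne: 0.106
  QuickShip: 0.0225
Sum = 0.3115.
P(NorthLine | late) = 0.015/0.3115 ≈ 0.048
P(MetroPost | late) = 0.168/0.3115 ≈ 0.539
P(FleetOne | late) = 0.106/0.3115 ≈ 0.340
P(QuickShip | late) = 0.0225/0.3115 ≈ 0.072

NorthLine 0.048, MetroPost 0.539, FleetOne 0.340, QuickShip 0.072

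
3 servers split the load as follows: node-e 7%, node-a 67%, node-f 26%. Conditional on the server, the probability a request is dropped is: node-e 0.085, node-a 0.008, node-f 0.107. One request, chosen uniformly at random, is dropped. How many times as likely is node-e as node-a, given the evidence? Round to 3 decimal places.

Prior × likelihood for each hypothesis:
  node-e: 0.07 × 0.085 = 0.00595
  node-a: 0.67 × 0.008 = 0.00536
  node-f: 0.26 × 0.107 = 0.02782
Normalizing constant = 0.03913.
The ratio is 0.00595 / 0.00536 (the normalizer cancels) = 1.110.

1.110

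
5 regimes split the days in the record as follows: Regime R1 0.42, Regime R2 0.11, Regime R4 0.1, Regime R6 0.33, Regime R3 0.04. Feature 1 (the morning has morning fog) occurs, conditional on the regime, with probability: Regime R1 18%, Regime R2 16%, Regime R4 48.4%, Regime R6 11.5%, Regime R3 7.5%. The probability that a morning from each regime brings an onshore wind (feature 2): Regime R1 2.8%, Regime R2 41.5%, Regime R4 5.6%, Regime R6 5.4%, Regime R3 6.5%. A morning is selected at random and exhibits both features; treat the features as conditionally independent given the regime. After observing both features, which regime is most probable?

Regime R2

By Bayes' rule, posterior ∝ prior × likelihood:
  Regime R1: 0.42 × 0.18 × 0.028 = 0.0021168
  Regime R2: 0.11 × 0.16 × 0.415 = 0.007304
  Regime R4: 0.1 × 0.484 × 0.056 = 0.0027104
  Regime R6: 0.33 × 0.115 × 0.054 = 0.0020493
  Regime R3: 0.04 × 0.075 × 0.065 = 0.000195
Sum = 0.0143755.
Largest term belongs to Regime R2, so Regime R2 is most probable.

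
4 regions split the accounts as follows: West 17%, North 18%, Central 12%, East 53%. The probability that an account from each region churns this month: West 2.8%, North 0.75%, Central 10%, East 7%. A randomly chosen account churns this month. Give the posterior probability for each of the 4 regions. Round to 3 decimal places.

West 0.086, North 0.024, Central 0.217, East 0.672

Unnormalized posteriors (prior × likelihood):
  West: 0.17 × 0.028 = 0.00476
  North: 0.18 × 0.0075 = 0.00135
  Central: 0.12 × 0.1 = 0.012
  East: 0.53 × 0.07 = 0.0371
Sum = 0.05521.
P(West | churn) = 0.00476/0.05521 ≈ 0.086
P(North | churn) = 0.00135/0.05521 ≈ 0.024
P(Central | churn) = 0.012/0.05521 ≈ 0.217
P(East | churn) = 0.0371/0.05521 ≈ 0.672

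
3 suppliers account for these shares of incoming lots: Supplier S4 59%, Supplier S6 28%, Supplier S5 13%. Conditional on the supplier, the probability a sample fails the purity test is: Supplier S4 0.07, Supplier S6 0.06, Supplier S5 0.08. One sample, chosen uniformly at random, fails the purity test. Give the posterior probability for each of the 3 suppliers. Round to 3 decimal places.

Supplier S4 0.603, Supplier S6 0.245, Supplier S5 0.152

Prior × likelihood for each hypothesis:
  Supplier S4: 0.59 × 0.07 = 0.0413
  Supplier S6: 0.28 × 0.06 = 0.0168
  Supplier S5: 0.13 × 0.08 = 0.0104
Normalizing constant = 0.0685.
P(Supplier S4 | off-spec) = 0.0413/0.0685 ≈ 0.603
P(Supplier S6 | off-spec) = 0.0168/0.0685 ≈ 0.245
P(Supplier S5 | off-spec) = 0.0104/0.0685 ≈ 0.152
(Check: 0.603+0.245+0.152 = 1.000.)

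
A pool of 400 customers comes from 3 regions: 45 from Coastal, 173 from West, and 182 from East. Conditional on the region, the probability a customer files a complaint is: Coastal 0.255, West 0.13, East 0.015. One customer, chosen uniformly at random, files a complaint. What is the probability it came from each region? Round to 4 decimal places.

By Bayes' rule, posterior ∝ prior × likelihood:
  Coastal: 0.1125 × 0.255 = 0.0286875
  West: 0.4325 × 0.13 = 0.056225
  East: 0.455 × 0.015 = 0.006825
Sum = 0.0917375.
P(Coastal | complaint) = 0.0286875/0.0917375 ≈ 0.3127
P(West | complaint) = 0.056225/0.0917375 ≈ 0.6129
P(East | complaint) = 0.006825/0.0917375 ≈ 0.0744
(Check: 0.3127+0.6129+0.0744 = 1.0000.)

Coastal 0.3127, West 0.6129, East 0.0744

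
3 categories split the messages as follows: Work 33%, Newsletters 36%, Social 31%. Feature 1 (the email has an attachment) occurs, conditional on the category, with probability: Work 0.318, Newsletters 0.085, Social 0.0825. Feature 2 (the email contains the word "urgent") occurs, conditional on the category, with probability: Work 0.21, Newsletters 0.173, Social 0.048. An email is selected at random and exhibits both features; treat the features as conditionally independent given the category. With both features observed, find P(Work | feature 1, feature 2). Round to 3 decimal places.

0.772

Compute prior × likelihood for every hypothesis:
  Work: 0.33 × 0.318 × 0.21 = 0.0220374
  Newsletters: 0.36 × 0.085 × 0.173 = 0.0052938
  Social: 0.31 × 0.0825 × 0.048 = 0.0012276
Sum = 0.0285588.
P(Work | evidence) = 0.0220374 / 0.0285588 ≈ 0.772.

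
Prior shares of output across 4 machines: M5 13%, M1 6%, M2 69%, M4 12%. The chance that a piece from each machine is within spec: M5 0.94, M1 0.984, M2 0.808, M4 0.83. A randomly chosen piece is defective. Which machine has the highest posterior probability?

M2

Taking complements, P(defective | each) = M5 0.06, M1 0.016, M2 0.192, M4 0.17.
Prior × likelihood for each hypothesis:
  M5: 0.13 × 0.06 = 0.0078
  M1: 0.06 × 0.016 = 0.00096
  M2: 0.69 × 0.192 = 0.13248
  M4: 0.12 × 0.17 = 0.0204
Sum = 0.16164.
Largest term belongs to M2, so M2 is most probable.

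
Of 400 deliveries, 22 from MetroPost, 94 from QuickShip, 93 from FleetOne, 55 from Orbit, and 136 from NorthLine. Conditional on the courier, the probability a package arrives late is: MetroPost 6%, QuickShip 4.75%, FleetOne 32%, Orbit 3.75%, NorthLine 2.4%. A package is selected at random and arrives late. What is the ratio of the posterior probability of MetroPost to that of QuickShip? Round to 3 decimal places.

Compute prior × likelihood for every hypothesis:
  MetroPost: 0.055 × 0.06 = 0.0033
  QuickShip: 0.235 × 0.0475 = 0.0111625
  FleetOne: 0.2325 × 0.32 = 0.0744
  Orbit: 0.1375 × 0.0375 = 0.00515625
  NorthLine: 0.34 × 0.024 = 0.00816
Normalizing constant = 0.10217875.
The ratio is 0.0033 / 0.0111625 (the normalizer cancels) = 0.296.

0.296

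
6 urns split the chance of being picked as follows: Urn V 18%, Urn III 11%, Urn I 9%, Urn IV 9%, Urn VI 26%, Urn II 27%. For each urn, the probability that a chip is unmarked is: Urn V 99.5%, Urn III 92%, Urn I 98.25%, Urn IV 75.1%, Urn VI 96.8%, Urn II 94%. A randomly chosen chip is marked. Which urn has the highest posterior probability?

Urn IV

Taking complements, P(marked | each) = Urn V 0.005, Urn III 0.08, Urn I 0.0175, Urn IV 0.249, Urn VI 0.032, Urn II 0.06.
Unnormalized posteriors (prior × likelihood):
  Urn V: 0.18 × 0.005 = 0.0009
  Urn III: 0.11 × 0.08 = 0.0088
  Urn I: 0.09 × 0.0175 = 0.001575
  Urn IV: 0.09 × 0.249 = 0.02241
  Urn VI: 0.26 × 0.032 = 0.00832
  Urn II: 0.27 × 0.06 = 0.0162
Normalizing constant = 0.058205.
Largest term belongs to Urn IV, so Urn IV is most probable.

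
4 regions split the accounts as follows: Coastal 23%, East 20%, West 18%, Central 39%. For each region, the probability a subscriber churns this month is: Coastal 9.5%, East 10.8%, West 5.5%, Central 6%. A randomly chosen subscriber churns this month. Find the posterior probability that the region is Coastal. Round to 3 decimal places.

Compute prior × likelihood for every hypothesis:
  Coastal: 0.23 × 0.095 = 0.02185
  East: 0.2 × 0.108 = 0.0216
  West: 0.18 × 0.055 = 0.0099
  Central: 0.39 × 0.06 = 0.0234
Sum = 0.07675.
P(Coastal | evidence) = 0.02185 / 0.07675 ≈ 0.285.

0.285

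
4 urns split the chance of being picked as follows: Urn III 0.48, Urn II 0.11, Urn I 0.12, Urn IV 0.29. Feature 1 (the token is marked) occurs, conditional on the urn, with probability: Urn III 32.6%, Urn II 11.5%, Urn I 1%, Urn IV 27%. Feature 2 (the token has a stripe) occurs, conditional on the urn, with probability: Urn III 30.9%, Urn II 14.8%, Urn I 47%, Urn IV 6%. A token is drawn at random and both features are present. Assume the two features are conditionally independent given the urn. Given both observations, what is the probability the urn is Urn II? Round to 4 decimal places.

0.0337

Prior × likelihood for each hypothesis:
  Urn III: 0.48 × 0.326 × 0.309 = 0.04835232
  Urn II: 0.11 × 0.115 × 0.148 = 0.0018722
  Urn I: 0.12 × 0.01 × 0.47 = 0.000564
  Urn IV: 0.29 × 0.27 × 0.06 = 0.004698
Normalizing constant = 0.05548652.
P(Urn II | evidence) = 0.0018722 / 0.05548652 ≈ 0.0337.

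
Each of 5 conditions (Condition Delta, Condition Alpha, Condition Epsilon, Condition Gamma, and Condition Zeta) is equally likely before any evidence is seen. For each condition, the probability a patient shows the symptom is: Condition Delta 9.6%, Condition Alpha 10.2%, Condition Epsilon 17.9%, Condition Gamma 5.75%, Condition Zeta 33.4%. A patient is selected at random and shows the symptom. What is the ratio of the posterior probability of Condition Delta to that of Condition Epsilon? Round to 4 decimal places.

0.5363

Since the prior is uniform, the posterior is proportional to the likelihood:
  Condition Delta: 0.096
  Condition Alpha: 0.102
  Condition Epsilon: 0.179
  Condition Gamma: 0.0575
  Condition Zeta: 0.334
Normalizing constant = 0.7685.
The ratio is 0.096 / 0.179 (the normalizer cancels) = 0.5363.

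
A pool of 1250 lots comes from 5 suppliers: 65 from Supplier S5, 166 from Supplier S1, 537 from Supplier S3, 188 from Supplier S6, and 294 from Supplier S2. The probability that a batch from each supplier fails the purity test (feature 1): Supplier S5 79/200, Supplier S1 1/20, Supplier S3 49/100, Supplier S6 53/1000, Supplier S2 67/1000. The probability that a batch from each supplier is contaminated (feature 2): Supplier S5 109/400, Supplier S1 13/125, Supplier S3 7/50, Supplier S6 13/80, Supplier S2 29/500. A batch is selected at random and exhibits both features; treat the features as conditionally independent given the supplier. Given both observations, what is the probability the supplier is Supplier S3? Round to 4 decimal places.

Prior × likelihood for each hypothesis:
  Supplier S5: 0.052 × 0.395 × 0.2725 = 0.00559715
  Supplier S1: 0.1328 × 0.05 × 0.104 = 0.00069056
  Supplier S3: 0.4296 × 0.49 × 0.14 = 0.02947056
  Supplier S6: 0.1504 × 0.053 × 0.1625 = 0.00129532
  Supplier S2: 0.2352 × 0.067 × 0.058 = 0.0009139872
Normalizing constant = 0.0379675772.
P(Supplier S3 | evidence) = 0.02947056 / 0.0379675772 ≈ 0.7762.

0.7762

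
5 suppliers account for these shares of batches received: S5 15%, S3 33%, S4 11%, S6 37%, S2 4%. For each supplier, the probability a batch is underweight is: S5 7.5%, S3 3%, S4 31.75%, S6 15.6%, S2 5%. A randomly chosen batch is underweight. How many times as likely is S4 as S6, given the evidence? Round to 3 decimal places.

0.605

Compute prior × likelihood for every hypothesis:
  S5: 0.15 × 0.075 = 0.01125
  S3: 0.33 × 0.03 = 0.0099
  S4: 0.11 × 0.3175 = 0.034925
  S6: 0.37 × 0.156 = 0.05772
  S2: 0.04 × 0.05 = 0.002
Normalizing constant = 0.115795.
The ratio is 0.034925 / 0.05772 (the normalizer cancels) = 0.605.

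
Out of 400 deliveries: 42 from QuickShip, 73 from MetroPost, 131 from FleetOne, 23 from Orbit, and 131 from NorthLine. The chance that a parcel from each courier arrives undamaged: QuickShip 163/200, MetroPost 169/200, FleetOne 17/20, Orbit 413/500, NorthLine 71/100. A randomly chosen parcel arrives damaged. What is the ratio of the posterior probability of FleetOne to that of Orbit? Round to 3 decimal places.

4.910

Taking complements, P(damaged | each) = QuickShip 0.185, MetroPost 0.155, FleetOne 0.15, Orbit 0.174, NorthLine 0.29.
Prior × likelihood for each hypothesis:
  QuickShip: 0.105 × 0.185 = 0.019425
  MetroPost: 0.1825 × 0.155 = 0.0282875
  FleetOne: 0.3275 × 0.15 = 0.049125
  Orbit: 0.0575 × 0.174 = 0.010005
  NorthLine: 0.3275 × 0.29 = 0.094975
Total = 0.2018175.
The ratio is 0.049125 / 0.010005 (the normalizer cancels) = 4.910.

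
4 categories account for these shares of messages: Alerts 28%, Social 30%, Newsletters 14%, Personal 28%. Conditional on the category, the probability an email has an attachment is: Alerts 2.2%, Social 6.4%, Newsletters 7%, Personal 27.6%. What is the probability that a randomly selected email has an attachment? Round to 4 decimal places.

Unnormalized posteriors (prior × likelihood):
  Alerts: 0.28 × 0.022 = 0.00616
  Social: 0.3 × 0.064 = 0.0192
  Newsletters: 0.14 × 0.07 = 0.0098
  Personal: 0.28 × 0.276 = 0.07728
P(attachment) = 0.00616 + 0.0192 + 0.0098 + 0.07728 = 0.11244 → 0.1124.

0.1124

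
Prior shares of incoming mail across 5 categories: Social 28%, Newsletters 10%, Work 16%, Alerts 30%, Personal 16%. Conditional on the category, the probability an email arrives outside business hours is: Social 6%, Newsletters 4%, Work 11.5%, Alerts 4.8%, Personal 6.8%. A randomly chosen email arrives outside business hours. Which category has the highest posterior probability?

Work

Prior × likelihood for each hypothesis:
  Social: 0.28 × 0.06 = 0.0168
  Newsletters: 0.1 × 0.04 = 0.004
  Work: 0.16 × 0.115 = 0.0184
  Alerts: 0.3 × 0.048 = 0.0144
  Personal: 0.16 × 0.068 = 0.01088
Normalizing constant = 0.06448.
Largest term belongs to Work, so Work is most probable.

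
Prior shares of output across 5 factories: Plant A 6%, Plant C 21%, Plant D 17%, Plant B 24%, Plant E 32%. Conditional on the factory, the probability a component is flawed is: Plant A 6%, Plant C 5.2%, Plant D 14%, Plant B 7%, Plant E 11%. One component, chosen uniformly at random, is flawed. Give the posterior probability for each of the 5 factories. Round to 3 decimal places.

By Bayes' rule, posterior ∝ prior × likelihood:
  Plant A: 0.06 × 0.06 = 0.0036
  Plant C: 0.21 × 0.052 = 0.01092
  Plant D: 0.17 × 0.14 = 0.0238
  Plant B: 0.24 × 0.07 = 0.0168
  Plant E: 0.32 × 0.11 = 0.0352
Normalizing constant = 0.09032.
P(Plant A | flawed) = 0.0036/0.09032 ≈ 0.040
P(Plant C | flawed) = 0.01092/0.09032 ≈ 0.121
P(Plant D | flawed) = 0.0238/0.09032 ≈ 0.264
P(Plant B | flawed) = 0.0168/0.09032 ≈ 0.186
P(Plant E | flawed) = 0.0352/0.09032 ≈ 0.390
(Check: 0.040+0.121+0.264+0.186+0.390 = 1.001.)

Plant A 0.040, Plant C 0.121, Plant D 0.264, Plant B 0.186, Plant E 0.390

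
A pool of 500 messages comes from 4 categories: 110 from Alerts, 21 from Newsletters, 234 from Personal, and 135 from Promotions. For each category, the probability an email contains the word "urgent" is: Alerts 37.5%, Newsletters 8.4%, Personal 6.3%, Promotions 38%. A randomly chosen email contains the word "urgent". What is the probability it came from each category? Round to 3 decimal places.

Alerts 0.378, Newsletters 0.016, Personal 0.135, Promotions 0.470

By Bayes' rule, posterior ∝ prior × likelihood:
  Alerts: 0.22 × 0.375 = 0.0825
  Newsletters: 0.042 × 0.084 = 0.003528
  Personal: 0.468 × 0.063 = 0.029484
  Promotions: 0.27 × 0.38 = 0.1026
Normalizing constant = 0.218112.
P(Alerts | urgent-flag) = 0.0825/0.218112 ≈ 0.378
P(Newsletters | urgent-flag) = 0.003528/0.218112 ≈ 0.016
P(Personal | urgent-flag) = 0.029484/0.218112 ≈ 0.135
P(Promotions | urgent-flag) = 0.1026/0.218112 ≈ 0.470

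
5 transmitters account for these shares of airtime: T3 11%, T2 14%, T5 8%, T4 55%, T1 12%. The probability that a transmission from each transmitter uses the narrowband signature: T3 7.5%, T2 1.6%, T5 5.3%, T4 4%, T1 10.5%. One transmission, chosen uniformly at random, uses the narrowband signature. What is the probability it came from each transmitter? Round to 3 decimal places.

T3 0.167, T2 0.045, T5 0.086, T4 0.446, T1 0.255

Unnormalized posteriors (prior × likelihood):
  T3: 0.11 × 0.075 = 0.00825
  T2: 0.14 × 0.016 = 0.00224
  T5: 0.08 × 0.053 = 0.00424
  T4: 0.55 × 0.04 = 0.022
  T1: 0.12 × 0.105 = 0.0126
Normalizing constant = 0.04933.
P(T3 | narrowband) = 0.00825/0.04933 ≈ 0.167
P(T2 | narrowband) = 0.00224/0.04933 ≈ 0.045
P(T5 | narrowband) = 0.00424/0.04933 ≈ 0.086
P(T4 | narrowband) = 0.022/0.04933 ≈ 0.446
P(T1 | narrowband) = 0.0126/0.04933 ≈ 0.255
(Check: 0.167+0.045+0.086+0.446+0.255 = 0.999.)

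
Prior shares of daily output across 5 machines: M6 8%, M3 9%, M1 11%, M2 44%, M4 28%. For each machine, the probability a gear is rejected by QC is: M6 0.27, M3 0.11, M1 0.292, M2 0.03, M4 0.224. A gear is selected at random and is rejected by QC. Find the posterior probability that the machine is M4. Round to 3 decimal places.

By Bayes' rule, posterior ∝ prior × likelihood:
  M6: 0.08 × 0.27 = 0.0216
  M3: 0.09 × 0.11 = 0.0099
  M1: 0.11 × 0.292 = 0.03212
  M2: 0.44 × 0.03 = 0.0132
  M4: 0.28 × 0.224 = 0.06272
Normalizing constant = 0.13954.
P(M4 | evidence) = 0.06272 / 0.13954 ≈ 0.449.

0.449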